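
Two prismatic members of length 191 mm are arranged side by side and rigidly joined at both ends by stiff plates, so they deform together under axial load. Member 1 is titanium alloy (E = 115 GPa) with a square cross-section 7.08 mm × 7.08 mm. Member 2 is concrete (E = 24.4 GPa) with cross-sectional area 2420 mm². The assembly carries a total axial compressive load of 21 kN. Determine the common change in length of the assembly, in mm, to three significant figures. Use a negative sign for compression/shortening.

A_1 = 50.13 mm².
Equal strain + equilibrium ⇒ each member carries load in proportion to AE: A₁E₁ = 5765000 N, A₂E₂ = 59050000 N, ΣAE = 64810000 N.
δ = PL/ΣAE = -21000·191/64810000 = -0.06189 mm.

-0.0619 mm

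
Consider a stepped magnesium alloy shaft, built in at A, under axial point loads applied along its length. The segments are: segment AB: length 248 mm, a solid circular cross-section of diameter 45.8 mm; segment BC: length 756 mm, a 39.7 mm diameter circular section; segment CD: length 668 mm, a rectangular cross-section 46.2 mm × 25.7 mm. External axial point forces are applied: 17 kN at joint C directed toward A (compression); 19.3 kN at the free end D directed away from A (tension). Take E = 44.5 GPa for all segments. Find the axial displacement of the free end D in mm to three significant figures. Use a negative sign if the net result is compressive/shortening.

0.283 mm

Internal axial forces (sectioning from the free end, tension +): N_CD = 19.3 kN, N_BC = 2.3 kN, N_AB = 2.3 kN.
A_AB = 1647 mm².
A_BC = 1238 mm².
A_CD = 1187 mm².
δ_AB = 2300·248/(1647·44500) = 0.00778 mm
δ_BC = 2300·756/(1238·44500) = 0.03157 mm
δ_CD = 19300·668/(1187·44500) = 0.244 mm
δ = Σδ_i = 0.2834 mm.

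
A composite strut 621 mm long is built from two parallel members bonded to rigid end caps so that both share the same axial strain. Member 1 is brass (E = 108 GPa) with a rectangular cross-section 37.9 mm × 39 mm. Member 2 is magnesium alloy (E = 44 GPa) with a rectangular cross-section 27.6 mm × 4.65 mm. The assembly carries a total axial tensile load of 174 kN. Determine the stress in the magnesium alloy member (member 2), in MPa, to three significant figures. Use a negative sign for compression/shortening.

46.3 MPa

A_1 = 1478 mm².
A_2 = 128.3 mm².
Equal strain + equilibrium ⇒ each member carries load in proportion to AE: A₁E₁ = 159600000 N, A₂E₂ = 5647000 N, ΣAE = 165300000 N.
σ₂ = P·E₂/ΣAE = 174000·44000/165300000 = 46.32 MPa.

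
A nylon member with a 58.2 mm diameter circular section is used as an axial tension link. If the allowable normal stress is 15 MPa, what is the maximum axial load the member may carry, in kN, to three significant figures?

39.9 kN

A = 2660 mm².
P_max = σ_allow · A = 15 · 2660 = 39900 N = 39.9 kN.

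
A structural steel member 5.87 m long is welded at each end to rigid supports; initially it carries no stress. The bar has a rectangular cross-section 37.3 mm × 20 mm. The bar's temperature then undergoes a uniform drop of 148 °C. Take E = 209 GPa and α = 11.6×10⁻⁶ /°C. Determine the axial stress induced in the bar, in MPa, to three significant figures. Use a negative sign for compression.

359 MPa

Free thermal expansion αLΔT = 11.6e-6 · 5870 · -148 = -10.08 mm.
The walls impose strain ε = −(-10.08)/5870 = 1.7168e-03; σ = Eε = 209000 · 1.7168e-03 = 358.8 MPa.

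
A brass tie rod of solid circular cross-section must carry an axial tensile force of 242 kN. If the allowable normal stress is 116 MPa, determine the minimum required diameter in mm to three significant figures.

Required area A ≥ P/σ_allow = 242000/116 = 2086 mm².
For a solid circular section, d ≥ √(4A/π) = 51.54 mm.

51.5 mm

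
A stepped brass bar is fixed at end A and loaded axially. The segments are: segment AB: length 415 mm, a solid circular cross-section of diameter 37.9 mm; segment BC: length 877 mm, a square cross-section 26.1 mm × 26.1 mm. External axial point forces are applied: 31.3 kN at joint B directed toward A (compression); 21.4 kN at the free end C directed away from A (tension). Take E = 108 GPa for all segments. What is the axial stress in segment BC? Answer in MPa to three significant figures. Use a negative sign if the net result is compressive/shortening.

Internal axial forces (sectioning from the free end, tension +): N_BC = 21.4 kN, N_AB = -9.9 kN.
A_BC = 681.2 mm².
σ_BC = N_BC/A_BC = 21400/681.2 = 31.41 MPa.

31.4 MPa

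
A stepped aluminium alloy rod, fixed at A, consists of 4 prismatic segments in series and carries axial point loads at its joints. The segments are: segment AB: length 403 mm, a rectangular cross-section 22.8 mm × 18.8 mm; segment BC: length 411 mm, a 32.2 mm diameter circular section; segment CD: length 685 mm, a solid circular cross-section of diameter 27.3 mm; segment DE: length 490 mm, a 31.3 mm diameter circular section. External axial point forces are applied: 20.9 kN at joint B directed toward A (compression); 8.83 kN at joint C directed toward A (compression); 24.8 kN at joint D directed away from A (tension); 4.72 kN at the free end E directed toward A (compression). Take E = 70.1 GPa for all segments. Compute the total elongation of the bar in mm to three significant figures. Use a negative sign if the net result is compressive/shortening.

Internal axial forces (sectioning from the free end, tension +): N_DE = -4.72 kN, N_CD = 20.08 kN, N_BC = 11.25 kN, N_AB = -9.65 kN.
A_AB = 428.6 mm².
A_BC = 814.3 mm².
A_CD = 585.3 mm².
A_DE = 769.4 mm².
δ_AB = -9650·403/(428.6·70100) = -0.1294 mm
δ_BC = 11250·411/(814.3·70100) = 0.081 mm
δ_CD = 20080·685/(585.3·70100) = 0.3352 mm
δ_DE = -4720·490/(769.4·70100) = -0.04288 mm
δ = Σδ_i = 0.2439 mm.

0.244 mm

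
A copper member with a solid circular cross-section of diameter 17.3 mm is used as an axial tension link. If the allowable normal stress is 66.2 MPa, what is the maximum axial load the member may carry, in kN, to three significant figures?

15.6 kN

A = 235.1 mm².
P_max = σ_allow · A = 66.2 · 235.1 = 15560 N = 15.56 kN.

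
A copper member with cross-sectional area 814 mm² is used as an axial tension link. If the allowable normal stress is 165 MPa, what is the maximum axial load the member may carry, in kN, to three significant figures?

P_max = σ_allow · A = 165 · 814 = 134300 N = 134.3 kN.

134 kN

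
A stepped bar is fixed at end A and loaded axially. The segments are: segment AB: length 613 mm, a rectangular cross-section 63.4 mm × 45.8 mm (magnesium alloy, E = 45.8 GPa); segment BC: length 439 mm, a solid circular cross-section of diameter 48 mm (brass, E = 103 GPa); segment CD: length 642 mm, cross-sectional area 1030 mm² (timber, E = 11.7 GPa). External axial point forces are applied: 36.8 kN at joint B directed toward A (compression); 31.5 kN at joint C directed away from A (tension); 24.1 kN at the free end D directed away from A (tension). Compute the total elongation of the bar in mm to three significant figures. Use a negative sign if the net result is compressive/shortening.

1.50 mm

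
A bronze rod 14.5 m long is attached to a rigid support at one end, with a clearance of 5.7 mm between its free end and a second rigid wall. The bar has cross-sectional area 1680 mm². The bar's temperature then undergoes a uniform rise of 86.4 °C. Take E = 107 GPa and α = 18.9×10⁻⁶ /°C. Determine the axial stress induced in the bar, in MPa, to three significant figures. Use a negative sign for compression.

-133 MPa

Free thermal expansion αLΔT = 18.9e-6 · 14500 · 86.4 = 23.68 mm.
The walls engage after the gap closes; constrained expansion = 23.68 − 5.7 = 17.98 mm.
The walls impose strain ε = −(17.98)/14500 = -1.2399e-03; σ = Eε = 107000 · -1.2399e-03 = -132.7 MPa.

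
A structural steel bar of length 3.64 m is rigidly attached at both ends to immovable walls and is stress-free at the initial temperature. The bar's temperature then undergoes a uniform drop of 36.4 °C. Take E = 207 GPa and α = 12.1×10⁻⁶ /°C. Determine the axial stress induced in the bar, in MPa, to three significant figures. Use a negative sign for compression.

Free thermal expansion αLΔT = 12.1e-6 · 3640 · -36.4 = -1.603 mm.
The walls impose strain ε = −(-1.603)/3640 = 4.4044e-04; σ = Eε = 207000 · 4.4044e-04 = 91.17 MPa.

91.2 MPa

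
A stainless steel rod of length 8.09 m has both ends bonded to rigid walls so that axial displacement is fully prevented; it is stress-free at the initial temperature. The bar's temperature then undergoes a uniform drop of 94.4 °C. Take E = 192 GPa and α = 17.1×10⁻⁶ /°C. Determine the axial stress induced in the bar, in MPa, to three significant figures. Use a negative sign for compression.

Free thermal expansion αLΔT = 17.1e-6 · 8090 · -94.4 = -13.06 mm.
The walls impose strain ε = −(-13.06)/8090 = 1.6142e-03; σ = Eε = 192000 · 1.6142e-03 = 309.9 MPa.

310 MPa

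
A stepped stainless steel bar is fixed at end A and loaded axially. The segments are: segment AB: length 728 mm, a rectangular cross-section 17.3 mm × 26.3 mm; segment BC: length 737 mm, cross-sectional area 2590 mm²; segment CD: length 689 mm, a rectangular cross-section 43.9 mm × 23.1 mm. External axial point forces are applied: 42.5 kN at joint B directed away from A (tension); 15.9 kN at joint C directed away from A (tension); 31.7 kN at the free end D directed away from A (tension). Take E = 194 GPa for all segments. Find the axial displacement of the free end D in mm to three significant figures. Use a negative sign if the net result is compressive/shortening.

0.924 mm

Internal axial forces (sectioning from the free end, tension +): N_CD = 31.7 kN, N_BC = 47.6 kN, N_AB = 90.1 kN.
A_AB = 455 mm².
A_CD = 1014 mm².
δ_AB = 90100·728/(455·194000) = 0.7431 mm
δ_BC = 47600·737/(2590·194000) = 0.06982 mm
δ_CD = 31700·689/(1014·194000) = 0.111 mm
δ = Σδ_i = 0.9239 mm.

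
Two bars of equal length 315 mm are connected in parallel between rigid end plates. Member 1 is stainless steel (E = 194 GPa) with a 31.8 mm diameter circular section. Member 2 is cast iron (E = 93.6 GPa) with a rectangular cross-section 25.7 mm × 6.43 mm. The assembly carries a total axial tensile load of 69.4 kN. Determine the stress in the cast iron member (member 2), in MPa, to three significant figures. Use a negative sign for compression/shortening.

A_1 = 794.2 mm².
A_2 = 165.3 mm².
Equal strain + equilibrium ⇒ each member carries load in proportion to AE: A₁E₁ = 154100000 N, A₂E₂ = 15470000 N, ΣAE = 169500000 N.
σ₂ = P·E₂/ΣAE = 69400·93600/169500000 = 38.31 MPa.

38.3 MPa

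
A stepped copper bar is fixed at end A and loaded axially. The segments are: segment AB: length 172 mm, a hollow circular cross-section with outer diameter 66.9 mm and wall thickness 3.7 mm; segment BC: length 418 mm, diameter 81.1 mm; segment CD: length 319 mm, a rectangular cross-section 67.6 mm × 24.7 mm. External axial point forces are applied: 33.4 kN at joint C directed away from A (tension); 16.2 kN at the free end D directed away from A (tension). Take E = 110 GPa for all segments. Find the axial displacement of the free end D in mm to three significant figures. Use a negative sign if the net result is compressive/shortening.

Internal axial forces (sectioning from the free end, tension +): N_CD = 16.2 kN, N_BC = 49.6 kN, N_AB = 49.6 kN.
A_AB = 734.6 mm².
A_BC = 5166 mm².
A_CD = 1670 mm².
δ_AB = 49600·172/(734.6·110000) = 0.1056 mm
δ_BC = 49600·418/(5166·110000) = 0.03649 mm
δ_CD = 16200·319/(1670·110000) = 0.02814 mm
δ = Σδ_i = 0.1702 mm.

0.170 mm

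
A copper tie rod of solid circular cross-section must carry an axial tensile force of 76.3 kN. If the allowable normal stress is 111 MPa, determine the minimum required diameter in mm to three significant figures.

29.6 mm

Required area A ≥ P/σ_allow = 76300/111 = 687.4 mm².
For a solid circular section, d ≥ √(4A/π) = 29.58 mm.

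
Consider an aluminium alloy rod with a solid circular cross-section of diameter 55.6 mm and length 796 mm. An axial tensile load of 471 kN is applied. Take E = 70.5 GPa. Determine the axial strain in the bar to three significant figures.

A = 2428 mm².
σ = N/A = 194 MPa; ε = σ/E = 194/70500 = 2.752e-03.

0.00275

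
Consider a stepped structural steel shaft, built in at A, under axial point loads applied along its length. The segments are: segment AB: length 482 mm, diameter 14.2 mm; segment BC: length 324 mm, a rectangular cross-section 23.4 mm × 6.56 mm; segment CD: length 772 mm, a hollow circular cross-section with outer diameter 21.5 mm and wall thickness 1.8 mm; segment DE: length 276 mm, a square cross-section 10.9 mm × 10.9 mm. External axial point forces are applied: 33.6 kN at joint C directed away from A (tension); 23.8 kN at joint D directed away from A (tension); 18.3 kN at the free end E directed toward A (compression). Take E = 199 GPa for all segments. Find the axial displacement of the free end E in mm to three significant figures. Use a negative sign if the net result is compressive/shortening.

0.991 mm

Internal axial forces (sectioning from the free end, tension +): N_DE = -18.3 kN, N_CD = 5.5 kN, N_BC = 39.1 kN, N_AB = 39.1 kN.
A_AB = 158.4 mm².
A_BC = 153.5 mm².
A_CD = 111.4 mm².
A_DE = 118.8 mm².
δ_AB = 39100·482/(158.4·199000) = 0.598 mm
δ_BC = 39100·324/(153.5·199000) = 0.4147 mm
δ_CD = 5500·772/(111.4·199000) = 0.1915 mm
δ_DE = -18300·276/(118.8·199000) = -0.2136 mm
δ = Σδ_i = 0.9906 mm.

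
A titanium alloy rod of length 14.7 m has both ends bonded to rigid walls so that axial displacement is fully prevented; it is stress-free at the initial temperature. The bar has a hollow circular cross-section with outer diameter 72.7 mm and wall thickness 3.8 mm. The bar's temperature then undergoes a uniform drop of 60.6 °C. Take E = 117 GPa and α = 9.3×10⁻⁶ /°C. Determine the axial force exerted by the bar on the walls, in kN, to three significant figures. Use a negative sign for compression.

Free thermal expansion αLΔT = 9.3e-6 · 14700 · -60.6 = -8.285 mm.
The walls impose strain ε = −(-8.285)/14700 = 5.6358e-04; σ = Eε = 117000 · 5.6358e-04 = 65.94 MPa.
Wall reaction R = σ·A = 65.94·822.5 = 54240 N = 54.24 kN.

54.2 kN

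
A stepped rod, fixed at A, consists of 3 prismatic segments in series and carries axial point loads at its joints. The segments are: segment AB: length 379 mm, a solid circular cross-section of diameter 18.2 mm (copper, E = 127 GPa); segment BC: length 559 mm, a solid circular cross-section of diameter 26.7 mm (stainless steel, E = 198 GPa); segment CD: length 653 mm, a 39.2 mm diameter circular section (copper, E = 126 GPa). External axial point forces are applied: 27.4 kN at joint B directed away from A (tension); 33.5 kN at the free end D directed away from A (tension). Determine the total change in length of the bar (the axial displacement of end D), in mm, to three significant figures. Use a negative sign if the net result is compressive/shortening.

Internal axial forces (sectioning from the free end, tension +): N_CD = 33.5 kN, N_BC = 33.5 kN, N_AB = 60.9 kN.
A_AB = 260.2 mm².
A_BC = 559.9 mm².
A_CD = 1207 mm².
δ_AB = 60900·379/(260.2·127000) = 0.6986 mm
δ_BC = 33500·559/(559.9·198000) = 0.1689 mm
δ_CD = 33500·653/(1207·126000) = 0.1439 mm
δ = Σδ_i = 1.011 mm.

1.01 mm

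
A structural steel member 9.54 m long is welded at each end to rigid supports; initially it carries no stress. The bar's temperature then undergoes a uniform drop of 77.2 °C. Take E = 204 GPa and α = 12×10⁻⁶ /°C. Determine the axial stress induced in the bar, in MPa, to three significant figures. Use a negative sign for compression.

189 MPa

Free thermal expansion αLΔT = 12e-6 · 9540 · -77.2 = -8.838 mm.
The walls impose strain ε = −(-8.838)/9540 = 9.2640e-04; σ = Eε = 204000 · 9.2640e-04 = 189 MPa.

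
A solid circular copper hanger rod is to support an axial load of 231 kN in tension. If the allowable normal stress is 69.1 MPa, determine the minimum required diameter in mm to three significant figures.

65.2 mm

Required area A ≥ P/σ_allow = 231000/69.1 = 3343 mm².
For a solid circular section, d ≥ √(4A/π) = 65.24 mm.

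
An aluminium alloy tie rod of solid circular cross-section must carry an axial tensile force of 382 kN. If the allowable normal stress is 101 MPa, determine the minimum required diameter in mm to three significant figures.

Required area A ≥ P/σ_allow = 382000/101 = 3782 mm².
For a solid circular section, d ≥ √(4A/π) = 69.39 mm.

69.4 mm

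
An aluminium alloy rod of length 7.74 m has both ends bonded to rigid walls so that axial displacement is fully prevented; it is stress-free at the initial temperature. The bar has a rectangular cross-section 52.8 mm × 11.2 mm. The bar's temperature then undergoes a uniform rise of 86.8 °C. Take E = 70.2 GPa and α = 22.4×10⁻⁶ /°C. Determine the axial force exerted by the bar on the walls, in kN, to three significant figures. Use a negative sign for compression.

-80.7 kN

Free thermal expansion αLΔT = 22.4e-6 · 7740 · 86.8 = 15.05 mm.
The walls impose strain ε = −(15.05)/7740 = -1.9443e-03; σ = Eε = 70200 · -1.9443e-03 = -136.5 MPa.
Wall reaction R = σ·A = -136.5·591.4 = -80720 N = -80.72 kN.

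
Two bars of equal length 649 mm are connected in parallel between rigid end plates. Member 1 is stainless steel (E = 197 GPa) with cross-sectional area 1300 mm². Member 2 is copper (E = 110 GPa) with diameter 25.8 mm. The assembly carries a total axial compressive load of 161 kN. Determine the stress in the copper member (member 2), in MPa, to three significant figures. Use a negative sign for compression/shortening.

-56.5 MPa

A_2 = 522.8 mm².
Equal strain + equilibrium ⇒ each member carries load in proportion to AE: A₁E₁ = 256100000 N, A₂E₂ = 57510000 N, ΣAE = 313600000 N.
σ₂ = P·E₂/ΣAE = -161000·110000/313600000 = -56.47 MPa.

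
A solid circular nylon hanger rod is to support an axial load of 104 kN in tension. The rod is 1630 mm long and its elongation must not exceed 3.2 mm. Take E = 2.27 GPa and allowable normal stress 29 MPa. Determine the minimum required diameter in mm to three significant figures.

172 mm

Required area A ≥ P/σ_allow = 104000/29 = 3586 mm².
For a solid circular section, d ≥ √(4A/π) = 67.57 mm.
Elongation limit: A ≥ PL/(Eδ_allow) = 104000·1630/(2270·3.2) = 23340 mm² ⇒ d ≥ 172.4 mm.
The elongation limit governs.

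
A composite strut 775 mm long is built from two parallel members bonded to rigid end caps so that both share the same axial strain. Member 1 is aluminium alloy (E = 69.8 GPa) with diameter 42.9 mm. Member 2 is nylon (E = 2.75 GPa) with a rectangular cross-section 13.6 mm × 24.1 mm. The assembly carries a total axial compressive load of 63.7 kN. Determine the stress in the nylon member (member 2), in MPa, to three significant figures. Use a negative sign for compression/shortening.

-1.72 MPa

A_1 = 1445 mm².
A_2 = 327.8 mm².
Equal strain + equilibrium ⇒ each member carries load in proportion to AE: A₁E₁ = 100900000 N, A₂E₂ = 901300 N, ΣAE = 101800000 N.
σ₂ = P·E₂/ΣAE = -63700·2750/101800000 = -1.721 MPa.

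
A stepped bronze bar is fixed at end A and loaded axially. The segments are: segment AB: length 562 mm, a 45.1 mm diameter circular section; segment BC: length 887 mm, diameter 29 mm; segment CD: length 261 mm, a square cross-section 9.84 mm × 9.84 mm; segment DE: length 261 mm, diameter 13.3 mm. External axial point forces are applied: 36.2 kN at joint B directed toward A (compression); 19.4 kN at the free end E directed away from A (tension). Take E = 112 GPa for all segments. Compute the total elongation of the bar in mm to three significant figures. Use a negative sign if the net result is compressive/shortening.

0.972 mm

Internal axial forces (sectioning from the free end, tension +): N_DE = 19.4 kN, N_CD = 19.4 kN, N_BC = 19.4 kN, N_AB = -16.8 kN.
A_AB = 1598 mm².
A_BC = 660.5 mm².
A_CD = 96.83 mm².
A_DE = 138.9 mm².
δ_AB = -16800·562/(1598·112000) = -0.05277 mm
δ_BC = 19400·887/(660.5·112000) = 0.2326 mm
δ_CD = 19400·261/(96.83·112000) = 0.4669 mm
δ_DE = 19400·261/(138.9·112000) = 0.3254 mm
δ = Σδ_i = 0.9722 mm.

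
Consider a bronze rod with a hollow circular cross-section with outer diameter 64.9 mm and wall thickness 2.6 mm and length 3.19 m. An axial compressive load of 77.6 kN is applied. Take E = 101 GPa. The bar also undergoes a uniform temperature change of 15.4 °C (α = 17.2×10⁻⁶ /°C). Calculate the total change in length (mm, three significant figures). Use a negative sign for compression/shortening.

-3.97 mm

A = 508.9 mm².
δ_mech = NL/(AE) = -77600·3190/(508.9·101000) = -4.816 mm.
δ_thermal = αLΔT = 17.2e-6·3190·15.4 = 0.845 mm.
δ = δ_mech + δ_thermal = -3.971 mm.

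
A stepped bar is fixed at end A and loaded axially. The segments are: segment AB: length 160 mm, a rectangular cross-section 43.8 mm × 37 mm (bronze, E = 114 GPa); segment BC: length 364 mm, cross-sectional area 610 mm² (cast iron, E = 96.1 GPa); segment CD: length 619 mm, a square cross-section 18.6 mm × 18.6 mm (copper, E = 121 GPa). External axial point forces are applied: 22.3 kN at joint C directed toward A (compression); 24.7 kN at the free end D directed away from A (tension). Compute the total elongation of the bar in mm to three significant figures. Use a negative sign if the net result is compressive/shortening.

0.382 mm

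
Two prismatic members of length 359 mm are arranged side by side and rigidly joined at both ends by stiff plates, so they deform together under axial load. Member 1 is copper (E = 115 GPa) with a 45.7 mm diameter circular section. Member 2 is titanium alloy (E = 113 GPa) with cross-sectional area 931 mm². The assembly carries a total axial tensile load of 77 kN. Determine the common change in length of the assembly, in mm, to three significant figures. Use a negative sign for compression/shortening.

A_1 = 1640 mm².
Equal strain + equilibrium ⇒ each member carries load in proportion to AE: A₁E₁ = 188600000 N, A₂E₂ = 105200000 N, ΣAE = 293800000 N.
δ = PL/ΣAE = 77000·359/293800000 = 0.09408 mm.

0.0941 mm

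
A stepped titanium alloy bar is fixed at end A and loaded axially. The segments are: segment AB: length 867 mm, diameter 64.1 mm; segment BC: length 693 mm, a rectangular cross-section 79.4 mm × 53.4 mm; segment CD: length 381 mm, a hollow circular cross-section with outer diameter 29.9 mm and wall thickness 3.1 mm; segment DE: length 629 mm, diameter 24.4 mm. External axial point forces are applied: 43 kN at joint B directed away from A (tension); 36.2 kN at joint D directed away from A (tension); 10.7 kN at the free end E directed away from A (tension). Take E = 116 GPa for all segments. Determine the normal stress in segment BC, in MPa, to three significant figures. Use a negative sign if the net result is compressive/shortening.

11.1 MPa

Internal axial forces (sectioning from the free end, tension +): N_DE = 10.7 kN, N_CD = 46.9 kN, N_BC = 46.9 kN, N_AB = 89.9 kN.
A_BC = 4240 mm².
σ_BC = N_BC/A_BC = 46900/4240 = 11.06 MPa.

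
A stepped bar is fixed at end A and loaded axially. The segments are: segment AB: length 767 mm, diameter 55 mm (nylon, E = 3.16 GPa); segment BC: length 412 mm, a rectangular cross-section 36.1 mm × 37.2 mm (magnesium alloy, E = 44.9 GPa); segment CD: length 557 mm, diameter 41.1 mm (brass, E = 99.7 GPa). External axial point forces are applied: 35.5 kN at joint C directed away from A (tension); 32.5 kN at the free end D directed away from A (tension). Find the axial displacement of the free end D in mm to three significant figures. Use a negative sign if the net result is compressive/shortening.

7.55 mm

Internal axial forces (sectioning from the free end, tension +): N_CD = 32.5 kN, N_BC = 68 kN, N_AB = 68 kN.
A_AB = 2376 mm².
A_BC = 1343 mm².
A_CD = 1327 mm².
δ_AB = 68000·767/(2376·3160) = 6.947 mm
δ_BC = 68000·412/(1343·44900) = 0.4646 mm
δ_CD = 32500·557/(1327·99700) = 0.1369 mm
δ = Σδ_i = 7.549 mm.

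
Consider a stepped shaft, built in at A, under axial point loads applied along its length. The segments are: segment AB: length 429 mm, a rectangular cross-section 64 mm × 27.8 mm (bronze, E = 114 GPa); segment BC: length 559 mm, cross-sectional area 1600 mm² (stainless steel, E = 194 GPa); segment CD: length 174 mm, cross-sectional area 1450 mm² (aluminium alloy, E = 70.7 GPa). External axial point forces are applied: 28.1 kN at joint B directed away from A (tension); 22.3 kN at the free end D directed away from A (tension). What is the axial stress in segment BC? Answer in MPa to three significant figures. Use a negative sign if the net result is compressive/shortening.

Internal axial forces (sectioning from the free end, tension +): N_CD = 22.3 kN, N_BC = 22.3 kN, N_AB = 50.4 kN.
σ_BC = N_BC/A_BC = 22300/1600 = 13.94 MPa.

13.9 MPa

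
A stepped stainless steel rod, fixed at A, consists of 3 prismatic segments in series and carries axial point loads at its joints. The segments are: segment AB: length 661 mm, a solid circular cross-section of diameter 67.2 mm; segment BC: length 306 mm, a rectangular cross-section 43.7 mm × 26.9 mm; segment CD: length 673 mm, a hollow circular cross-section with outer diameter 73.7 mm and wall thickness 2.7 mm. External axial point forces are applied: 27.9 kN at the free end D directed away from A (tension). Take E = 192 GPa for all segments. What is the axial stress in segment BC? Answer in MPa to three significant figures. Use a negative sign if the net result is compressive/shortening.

23.7 MPa

Internal axial forces (sectioning from the free end, tension +): N_CD = 27.9 kN, N_BC = 27.9 kN, N_AB = 27.9 kN.
A_BC = 1176 mm².
σ_BC = N_BC/A_BC = 27900/1176 = 23.73 MPa.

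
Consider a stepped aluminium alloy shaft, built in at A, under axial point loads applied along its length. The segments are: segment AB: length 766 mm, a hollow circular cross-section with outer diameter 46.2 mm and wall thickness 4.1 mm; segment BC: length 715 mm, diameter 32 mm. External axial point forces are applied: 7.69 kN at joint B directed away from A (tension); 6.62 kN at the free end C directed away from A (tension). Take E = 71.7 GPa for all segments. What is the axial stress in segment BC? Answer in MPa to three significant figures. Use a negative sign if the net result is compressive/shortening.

Internal axial forces (sectioning from the free end, tension +): N_BC = 6.62 kN, N_AB = 14.31 kN.
A_BC = 804.2 mm².
σ_BC = N_BC/A_BC = 6620/804.2 = 8.231 MPa.

8.23 MPa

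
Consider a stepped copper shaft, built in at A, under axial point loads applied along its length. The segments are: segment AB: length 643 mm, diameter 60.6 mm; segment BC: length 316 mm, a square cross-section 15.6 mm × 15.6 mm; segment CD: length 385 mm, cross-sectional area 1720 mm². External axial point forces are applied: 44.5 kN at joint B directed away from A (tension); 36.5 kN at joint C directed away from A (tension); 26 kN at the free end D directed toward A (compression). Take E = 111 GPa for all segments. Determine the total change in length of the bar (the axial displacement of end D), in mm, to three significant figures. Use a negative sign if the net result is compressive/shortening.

0.181 mm

Internal axial forces (sectioning from the free end, tension +): N_CD = -26 kN, N_BC = 10.5 kN, N_AB = 55 kN.
A_AB = 2884 mm².
A_BC = 243.4 mm².
δ_AB = 55000·643/(2884·111000) = 0.1105 mm
δ_BC = 10500·316/(243.4·111000) = 0.1228 mm
δ_CD = -26000·385/(1720·111000) = -0.05243 mm
δ = Σδ_i = 0.1809 mm.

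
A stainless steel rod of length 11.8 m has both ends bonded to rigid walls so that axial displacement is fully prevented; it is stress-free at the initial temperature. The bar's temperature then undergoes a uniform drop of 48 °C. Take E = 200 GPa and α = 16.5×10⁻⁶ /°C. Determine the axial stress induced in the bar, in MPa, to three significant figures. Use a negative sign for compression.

158 MPa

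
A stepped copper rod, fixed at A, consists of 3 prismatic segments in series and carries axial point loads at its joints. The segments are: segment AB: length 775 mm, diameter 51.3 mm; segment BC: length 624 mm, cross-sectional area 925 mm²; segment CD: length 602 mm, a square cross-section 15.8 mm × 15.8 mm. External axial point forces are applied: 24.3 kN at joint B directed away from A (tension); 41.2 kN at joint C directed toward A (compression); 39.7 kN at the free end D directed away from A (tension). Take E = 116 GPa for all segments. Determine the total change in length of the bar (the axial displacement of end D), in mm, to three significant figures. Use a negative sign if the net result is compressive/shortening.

0.890 mm

Internal axial forces (sectioning from the free end, tension +): N_CD = 39.7 kN, N_BC = -1.5 kN, N_AB = 22.8 kN.
A_AB = 2067 mm².
A_CD = 249.6 mm².
δ_AB = 22800·775/(2067·116000) = 0.0737 mm
δ_BC = -1500·624/(925·116000) = -0.008723 mm
δ_CD = 39700·602/(249.6·116000) = 0.8253 mm
δ = Σδ_i = 0.8903 mm.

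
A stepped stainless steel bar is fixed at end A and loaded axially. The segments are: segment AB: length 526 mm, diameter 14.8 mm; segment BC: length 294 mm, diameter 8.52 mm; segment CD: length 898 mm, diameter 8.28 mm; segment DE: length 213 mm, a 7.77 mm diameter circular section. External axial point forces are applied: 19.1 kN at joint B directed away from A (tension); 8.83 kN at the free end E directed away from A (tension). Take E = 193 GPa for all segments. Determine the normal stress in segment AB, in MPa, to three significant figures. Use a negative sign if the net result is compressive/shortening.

Internal axial forces (sectioning from the free end, tension +): N_DE = 8.83 kN, N_CD = 8.83 kN, N_BC = 8.83 kN, N_AB = 27.93 kN.
A_AB = 172 mm².
σ_AB = N_AB/A_AB = 27930/172 = 162.4 MPa.

162 MPa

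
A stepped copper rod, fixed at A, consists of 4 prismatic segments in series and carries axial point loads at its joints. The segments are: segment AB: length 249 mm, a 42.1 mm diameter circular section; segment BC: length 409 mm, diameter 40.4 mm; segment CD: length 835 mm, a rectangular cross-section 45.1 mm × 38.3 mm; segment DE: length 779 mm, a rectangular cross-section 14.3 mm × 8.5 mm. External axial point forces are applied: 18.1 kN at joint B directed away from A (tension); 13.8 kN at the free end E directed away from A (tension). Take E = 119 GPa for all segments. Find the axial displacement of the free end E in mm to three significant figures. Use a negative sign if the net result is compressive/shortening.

Internal axial forces (sectioning from the free end, tension +): N_DE = 13.8 kN, N_CD = 13.8 kN, N_BC = 13.8 kN, N_AB = 31.9 kN.
A_AB = 1392 mm².
A_BC = 1282 mm².
A_CD = 1727 mm².
A_DE = 121.6 mm².
δ_AB = 31900·249/(1392·119000) = 0.04795 mm
δ_BC = 13800·409/(1282·119000) = 0.037 mm
δ_CD = 13800·835/(1727·119000) = 0.05606 mm
δ_DE = 13800·779/(121.6·119000) = 0.7432 mm
δ = Σδ_i = 0.8842 mm.

0.884 mm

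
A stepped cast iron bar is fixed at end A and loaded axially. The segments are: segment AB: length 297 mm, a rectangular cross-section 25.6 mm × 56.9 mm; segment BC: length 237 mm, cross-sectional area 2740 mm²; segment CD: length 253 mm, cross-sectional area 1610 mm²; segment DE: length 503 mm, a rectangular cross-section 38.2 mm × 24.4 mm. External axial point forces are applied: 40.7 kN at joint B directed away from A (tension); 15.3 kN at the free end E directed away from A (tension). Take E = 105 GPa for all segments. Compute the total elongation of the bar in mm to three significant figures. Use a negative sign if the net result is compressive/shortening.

0.223 mm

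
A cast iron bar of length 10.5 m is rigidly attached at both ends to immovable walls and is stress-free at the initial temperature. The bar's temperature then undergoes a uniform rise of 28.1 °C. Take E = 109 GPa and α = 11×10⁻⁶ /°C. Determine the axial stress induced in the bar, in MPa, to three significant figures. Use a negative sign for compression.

-33.7 MPa

Free thermal expansion αLΔT = 11e-6 · 10500 · 28.1 = 3.246 mm.
The walls impose strain ε = −(3.246)/10500 = -3.0910e-04; σ = Eε = 109000 · -3.0910e-04 = -33.69 MPa.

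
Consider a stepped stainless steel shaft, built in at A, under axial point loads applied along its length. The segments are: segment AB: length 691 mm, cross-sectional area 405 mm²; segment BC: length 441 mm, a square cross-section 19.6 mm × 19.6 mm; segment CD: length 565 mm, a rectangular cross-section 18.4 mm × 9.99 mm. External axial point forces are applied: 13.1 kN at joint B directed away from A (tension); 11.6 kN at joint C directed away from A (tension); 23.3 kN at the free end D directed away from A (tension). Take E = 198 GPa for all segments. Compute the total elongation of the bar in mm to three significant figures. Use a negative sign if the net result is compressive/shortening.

Internal axial forces (sectioning from the free end, tension +): N_CD = 23.3 kN, N_BC = 34.9 kN, N_AB = 48 kN.
A_BC = 384.2 mm².
A_CD = 183.8 mm².
δ_AB = 48000·691/(405·198000) = 0.4136 mm
δ_BC = 34900·441/(384.2·198000) = 0.2023 mm
δ_CD = 23300·565/(183.8·198000) = 0.3617 mm
δ = Σδ_i = 0.9777 mm.

0.978 mm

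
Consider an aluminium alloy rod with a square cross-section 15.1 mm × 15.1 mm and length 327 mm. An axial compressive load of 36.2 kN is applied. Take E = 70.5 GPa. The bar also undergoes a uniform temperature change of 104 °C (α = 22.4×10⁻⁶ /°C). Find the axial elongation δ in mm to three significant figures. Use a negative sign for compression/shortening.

0.0254 mm

A = 228 mm².
δ_mech = NL/(AE) = -36200·327/(228·70500) = -0.7364 mm.
δ_thermal = αLΔT = 22.4e-6·327·104 = 0.7618 mm.
δ = δ_mech + δ_thermal = 0.02538 mm.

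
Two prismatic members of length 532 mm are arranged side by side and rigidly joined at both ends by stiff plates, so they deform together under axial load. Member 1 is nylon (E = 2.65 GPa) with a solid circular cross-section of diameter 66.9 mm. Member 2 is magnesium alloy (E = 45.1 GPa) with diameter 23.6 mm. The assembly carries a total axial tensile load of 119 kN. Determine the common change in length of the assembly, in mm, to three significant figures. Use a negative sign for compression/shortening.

A_1 = 3515 mm².
A_2 = 437.4 mm².
Equal strain + equilibrium ⇒ each member carries load in proportion to AE: A₁E₁ = 9315000 N, A₂E₂ = 19730000 N, ΣAE = 29040000 N.
δ = PL/ΣAE = 119000·532/29040000 = 2.18 mm.

2.18 mm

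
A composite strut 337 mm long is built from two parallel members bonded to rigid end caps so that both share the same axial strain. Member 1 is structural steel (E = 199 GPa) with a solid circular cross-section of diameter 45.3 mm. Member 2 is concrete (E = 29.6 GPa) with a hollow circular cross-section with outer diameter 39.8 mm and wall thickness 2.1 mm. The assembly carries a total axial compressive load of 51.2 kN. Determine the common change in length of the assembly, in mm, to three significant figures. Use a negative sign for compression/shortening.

A_1 = 1612 mm².
A_2 = 248.7 mm².
Equal strain + equilibrium ⇒ each member carries load in proportion to AE: A₁E₁ = 320700000 N, A₂E₂ = 7362000 N, ΣAE = 328100000 N.
δ = PL/ΣAE = -51200·337/328100000 = -0.05259 mm.

-0.0526 mm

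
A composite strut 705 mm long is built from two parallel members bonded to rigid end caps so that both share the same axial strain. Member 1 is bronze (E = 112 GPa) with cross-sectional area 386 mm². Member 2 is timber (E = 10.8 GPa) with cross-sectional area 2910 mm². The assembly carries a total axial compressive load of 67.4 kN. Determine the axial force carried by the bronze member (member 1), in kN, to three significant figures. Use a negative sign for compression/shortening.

Equal strain + equilibrium ⇒ each member carries load in proportion to AE: A₁E₁ = 43230000 N, A₂E₂ = 31430000 N, ΣAE = 74660000 N.
F₁ = P·A₁E₁/ΣAE = -67400·43230000/74660000 = -39030 N.

-39.0 kN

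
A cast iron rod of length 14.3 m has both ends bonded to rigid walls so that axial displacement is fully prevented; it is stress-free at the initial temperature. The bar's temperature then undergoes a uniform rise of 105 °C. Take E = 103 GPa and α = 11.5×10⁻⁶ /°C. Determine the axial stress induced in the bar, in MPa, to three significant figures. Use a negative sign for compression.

Free thermal expansion αLΔT = 11.5e-6 · 14300 · 105 = 17.27 mm.
The walls impose strain ε = −(17.27)/14300 = -1.2075e-03; σ = Eε = 103000 · -1.2075e-03 = -124.4 MPa.

-124 MPa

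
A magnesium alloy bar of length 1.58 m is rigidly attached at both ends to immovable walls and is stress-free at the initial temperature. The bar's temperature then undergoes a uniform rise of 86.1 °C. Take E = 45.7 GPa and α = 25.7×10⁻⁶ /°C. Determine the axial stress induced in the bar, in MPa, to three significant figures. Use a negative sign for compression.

-101 MPa

Free thermal expansion αLΔT = 25.7e-6 · 1580 · 86.1 = 3.496 mm.
The walls impose strain ε = −(3.496)/1580 = -2.2128e-03; σ = Eε = 45700 · -2.2128e-03 = -101.1 MPa.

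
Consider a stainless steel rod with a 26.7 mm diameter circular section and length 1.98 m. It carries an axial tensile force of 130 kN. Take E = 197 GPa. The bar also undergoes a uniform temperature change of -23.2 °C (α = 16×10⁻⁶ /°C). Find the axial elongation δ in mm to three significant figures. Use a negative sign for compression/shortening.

A = 559.9 mm².
δ_mech = NL/(AE) = 130000·1980/(559.9·197000) = 2.334 mm.
δ_thermal = αLΔT = 16e-6·1980·-23.2 = -0.735 mm.
δ = δ_mech + δ_thermal = 1.599 mm.

1.60 mm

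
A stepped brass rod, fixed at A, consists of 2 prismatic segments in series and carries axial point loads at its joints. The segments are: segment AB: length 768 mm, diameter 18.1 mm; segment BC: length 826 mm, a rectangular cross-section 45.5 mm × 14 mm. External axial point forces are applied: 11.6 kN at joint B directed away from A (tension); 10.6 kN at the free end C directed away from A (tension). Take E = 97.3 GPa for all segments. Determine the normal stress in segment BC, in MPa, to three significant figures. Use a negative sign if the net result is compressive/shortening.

16.6 MPa

Internal axial forces (sectioning from the free end, tension +): N_BC = 10.6 kN, N_AB = 22.2 kN.
A_BC = 637 mm².
σ_BC = N_BC/A_BC = 10600/637 = 16.64 MPa.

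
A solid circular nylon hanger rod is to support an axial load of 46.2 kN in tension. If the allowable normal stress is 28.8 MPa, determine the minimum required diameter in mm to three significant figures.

45.2 mm

Required area A ≥ P/σ_allow = 46200/28.8 = 1604 mm².
For a solid circular section, d ≥ √(4A/π) = 45.19 mm.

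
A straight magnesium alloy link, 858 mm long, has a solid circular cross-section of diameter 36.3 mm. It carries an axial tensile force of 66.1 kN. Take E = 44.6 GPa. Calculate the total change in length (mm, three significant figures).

A = 1035 mm².
δ_mech = NL/(AE) = 66100·858/(1035·44600) = 1.229 mm.

1.23 mm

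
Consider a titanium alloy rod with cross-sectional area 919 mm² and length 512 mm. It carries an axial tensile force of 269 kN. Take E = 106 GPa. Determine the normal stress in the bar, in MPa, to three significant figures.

293 MPa

σ = N/A = 269000/919 = 292.7 MPa.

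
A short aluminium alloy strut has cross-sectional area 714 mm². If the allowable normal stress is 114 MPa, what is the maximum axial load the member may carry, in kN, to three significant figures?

81.4 kN

P_max = σ_allow · A = 114 · 714 = 81400 N = 81.4 kN.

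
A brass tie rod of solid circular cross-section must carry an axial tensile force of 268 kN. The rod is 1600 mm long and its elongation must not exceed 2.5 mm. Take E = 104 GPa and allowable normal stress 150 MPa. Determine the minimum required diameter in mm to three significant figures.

Required area A ≥ P/σ_allow = 268000/150 = 1787 mm².
For a solid circular section, d ≥ √(4A/π) = 47.7 mm.
Elongation limit: A ≥ PL/(Eδ_allow) = 268000·1600/(104000·2.5) = 1649 mm² ⇒ d ≥ 45.82 mm.
The stress limit governs.

47.7 mm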